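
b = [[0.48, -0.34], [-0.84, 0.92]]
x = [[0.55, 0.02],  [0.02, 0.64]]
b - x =[[-0.07,  -0.36], [-0.86,  0.28]]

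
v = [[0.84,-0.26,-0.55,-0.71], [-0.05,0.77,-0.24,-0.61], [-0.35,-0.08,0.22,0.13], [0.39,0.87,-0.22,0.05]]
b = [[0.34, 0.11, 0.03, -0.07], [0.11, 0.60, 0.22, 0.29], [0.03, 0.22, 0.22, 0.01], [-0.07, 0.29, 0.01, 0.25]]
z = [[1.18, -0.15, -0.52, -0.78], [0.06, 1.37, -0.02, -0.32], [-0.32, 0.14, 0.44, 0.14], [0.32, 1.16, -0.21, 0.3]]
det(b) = -0.00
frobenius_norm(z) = 2.49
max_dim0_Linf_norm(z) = 1.37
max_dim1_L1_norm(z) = 2.63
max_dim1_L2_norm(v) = 1.26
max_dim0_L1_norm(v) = 1.98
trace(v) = 1.88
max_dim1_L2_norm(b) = 0.71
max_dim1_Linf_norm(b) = 0.6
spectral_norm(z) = 1.83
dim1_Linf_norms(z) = [1.18, 1.37, 0.44, 1.16]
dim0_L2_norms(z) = [1.27, 1.81, 0.71, 0.91]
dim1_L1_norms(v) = [2.36, 1.67, 0.78, 1.53]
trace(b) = 1.41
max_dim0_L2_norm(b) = 0.71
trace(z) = 3.29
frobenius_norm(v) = 1.94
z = b + v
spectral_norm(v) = 1.46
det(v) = 0.02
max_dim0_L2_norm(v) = 1.19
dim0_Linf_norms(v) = [0.84, 0.87, 0.55, 0.71]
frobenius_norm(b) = 0.94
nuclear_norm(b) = 1.42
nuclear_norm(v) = 3.20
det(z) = 0.36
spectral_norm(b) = 0.84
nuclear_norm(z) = 4.18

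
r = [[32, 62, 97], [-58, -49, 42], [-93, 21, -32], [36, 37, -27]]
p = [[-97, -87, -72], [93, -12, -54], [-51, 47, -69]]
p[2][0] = -51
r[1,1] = -49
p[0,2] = -72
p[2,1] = 47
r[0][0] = 32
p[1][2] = -54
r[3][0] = 36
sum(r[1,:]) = -65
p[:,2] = [-72, -54, -69]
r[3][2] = -27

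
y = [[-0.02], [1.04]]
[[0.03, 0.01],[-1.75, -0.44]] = y@[[-1.68, -0.42]]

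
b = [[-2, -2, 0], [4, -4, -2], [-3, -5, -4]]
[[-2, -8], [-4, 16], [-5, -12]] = b @ [[0, 4], [1, 0], [0, 0]]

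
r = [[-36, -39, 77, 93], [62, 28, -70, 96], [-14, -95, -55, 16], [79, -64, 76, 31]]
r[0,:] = [-36, -39, 77, 93]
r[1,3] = 96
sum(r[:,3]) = 236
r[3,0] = 79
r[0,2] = 77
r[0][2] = 77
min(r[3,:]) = -64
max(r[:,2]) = 77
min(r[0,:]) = -39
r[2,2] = -55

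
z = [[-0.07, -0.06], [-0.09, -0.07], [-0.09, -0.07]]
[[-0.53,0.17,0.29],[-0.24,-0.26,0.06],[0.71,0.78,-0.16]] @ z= [[-0.0, -0.00], [0.03, 0.03], [-0.11, -0.09]]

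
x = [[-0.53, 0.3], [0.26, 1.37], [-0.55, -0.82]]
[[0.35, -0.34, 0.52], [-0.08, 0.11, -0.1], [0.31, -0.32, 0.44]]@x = [[-0.56, -0.79], [0.13, 0.21], [-0.49, -0.71]]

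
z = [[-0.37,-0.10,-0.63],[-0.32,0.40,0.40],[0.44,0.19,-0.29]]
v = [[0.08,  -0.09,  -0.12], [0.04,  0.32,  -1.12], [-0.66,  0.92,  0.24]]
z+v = [[-0.29,-0.19,-0.75],[-0.28,0.72,-0.72],[-0.22,1.11,-0.05]]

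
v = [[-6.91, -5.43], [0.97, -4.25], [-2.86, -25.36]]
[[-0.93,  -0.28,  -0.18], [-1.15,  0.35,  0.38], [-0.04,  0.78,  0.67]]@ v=[[6.67, 10.80], [7.20, -4.88], [-0.88, -20.09]]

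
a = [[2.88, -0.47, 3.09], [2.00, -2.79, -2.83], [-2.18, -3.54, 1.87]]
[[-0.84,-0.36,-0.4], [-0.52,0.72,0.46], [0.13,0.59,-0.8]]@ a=[[-2.27, 2.82, -2.32], [-1.06, -3.39, -2.78], [3.3, 1.12, -2.76]]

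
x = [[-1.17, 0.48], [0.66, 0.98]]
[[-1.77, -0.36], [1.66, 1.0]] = x@[[1.73, 0.57],[0.53, 0.64]]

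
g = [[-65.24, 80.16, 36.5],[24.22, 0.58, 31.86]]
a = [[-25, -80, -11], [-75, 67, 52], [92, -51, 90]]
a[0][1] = -80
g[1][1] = 0.58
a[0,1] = -80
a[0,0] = -25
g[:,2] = [36.5, 31.86]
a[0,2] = -11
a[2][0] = 92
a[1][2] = 52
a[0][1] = -80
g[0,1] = 80.16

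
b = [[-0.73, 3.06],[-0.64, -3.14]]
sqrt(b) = [[2.65, 6.08], [-1.27, -2.14]]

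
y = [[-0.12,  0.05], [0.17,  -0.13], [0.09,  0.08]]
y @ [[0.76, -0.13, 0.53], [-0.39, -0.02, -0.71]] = [[-0.11, 0.01, -0.10], [0.18, -0.02, 0.18], [0.04, -0.01, -0.01]]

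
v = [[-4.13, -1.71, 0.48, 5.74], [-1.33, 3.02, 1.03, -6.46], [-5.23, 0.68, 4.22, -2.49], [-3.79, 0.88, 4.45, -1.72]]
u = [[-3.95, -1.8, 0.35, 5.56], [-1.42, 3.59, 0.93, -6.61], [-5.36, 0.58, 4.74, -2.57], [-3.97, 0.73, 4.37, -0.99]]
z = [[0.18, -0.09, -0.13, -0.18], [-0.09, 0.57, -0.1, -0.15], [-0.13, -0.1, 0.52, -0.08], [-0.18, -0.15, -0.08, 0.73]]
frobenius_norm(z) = 1.16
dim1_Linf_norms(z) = [0.18, 0.57, 0.52, 0.73]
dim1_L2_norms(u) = [7.06, 7.71, 7.62, 6.03]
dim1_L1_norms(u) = [11.66, 12.55, 13.25, 10.06]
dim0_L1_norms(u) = [14.7, 6.7, 10.39, 15.73]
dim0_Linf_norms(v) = [5.23, 3.02, 4.45, 6.46]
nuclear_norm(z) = 2.00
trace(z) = 2.00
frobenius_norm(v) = 14.02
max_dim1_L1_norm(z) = 1.14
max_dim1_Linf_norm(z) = 0.73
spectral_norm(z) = 0.84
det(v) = -102.37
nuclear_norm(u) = 22.67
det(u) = -147.50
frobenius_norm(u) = 14.28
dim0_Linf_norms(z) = [0.18, 0.57, 0.52, 0.73]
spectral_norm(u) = 10.88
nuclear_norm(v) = 22.00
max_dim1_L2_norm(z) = 0.77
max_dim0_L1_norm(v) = 16.41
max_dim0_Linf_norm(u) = 6.61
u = z + v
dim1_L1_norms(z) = [0.58, 0.91, 0.83, 1.14]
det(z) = 0.01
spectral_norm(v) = 10.74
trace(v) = 1.39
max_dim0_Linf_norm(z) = 0.73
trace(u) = 3.39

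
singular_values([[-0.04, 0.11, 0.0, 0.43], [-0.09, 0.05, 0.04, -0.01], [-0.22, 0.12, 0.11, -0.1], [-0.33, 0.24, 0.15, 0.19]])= [0.6, 0.41, 0.0, 0.0]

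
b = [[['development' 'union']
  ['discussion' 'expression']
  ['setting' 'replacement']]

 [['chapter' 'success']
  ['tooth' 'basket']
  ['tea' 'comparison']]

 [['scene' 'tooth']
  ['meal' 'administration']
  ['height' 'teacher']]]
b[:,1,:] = [['discussion', 'expression'], ['tooth', 'basket'], ['meal', 'administration']]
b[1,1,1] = 'basket'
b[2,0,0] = 'scene'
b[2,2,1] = 'teacher'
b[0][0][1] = 'union'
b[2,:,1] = ['tooth', 'administration', 'teacher']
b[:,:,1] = [['union', 'expression', 'replacement'], ['success', 'basket', 'comparison'], ['tooth', 'administration', 'teacher']]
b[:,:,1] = [['union', 'expression', 'replacement'], ['success', 'basket', 'comparison'], ['tooth', 'administration', 'teacher']]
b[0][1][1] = 'expression'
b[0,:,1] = ['union', 'expression', 'replacement']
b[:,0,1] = ['union', 'success', 'tooth']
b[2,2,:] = ['height', 'teacher']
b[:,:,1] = [['union', 'expression', 'replacement'], ['success', 'basket', 'comparison'], ['tooth', 'administration', 'teacher']]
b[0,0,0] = 'development'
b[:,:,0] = [['development', 'discussion', 'setting'], ['chapter', 'tooth', 'tea'], ['scene', 'meal', 'height']]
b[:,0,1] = ['union', 'success', 'tooth']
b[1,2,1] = 'comparison'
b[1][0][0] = 'chapter'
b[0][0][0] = 'development'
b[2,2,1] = 'teacher'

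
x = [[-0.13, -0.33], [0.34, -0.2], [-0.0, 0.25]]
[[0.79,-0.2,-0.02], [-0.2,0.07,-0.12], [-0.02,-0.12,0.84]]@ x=[[-0.17, -0.23], [0.05, 0.02], [-0.04, 0.24]]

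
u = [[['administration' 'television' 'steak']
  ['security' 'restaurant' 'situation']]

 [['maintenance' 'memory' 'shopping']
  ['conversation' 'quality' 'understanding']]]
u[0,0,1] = 'television'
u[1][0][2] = 'shopping'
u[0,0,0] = 'administration'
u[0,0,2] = 'steak'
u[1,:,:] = [['maintenance', 'memory', 'shopping'], ['conversation', 'quality', 'understanding']]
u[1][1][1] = 'quality'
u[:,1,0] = ['security', 'conversation']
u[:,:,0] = [['administration', 'security'], ['maintenance', 'conversation']]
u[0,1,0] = 'security'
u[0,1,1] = 'restaurant'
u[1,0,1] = 'memory'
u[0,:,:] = [['administration', 'television', 'steak'], ['security', 'restaurant', 'situation']]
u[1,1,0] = 'conversation'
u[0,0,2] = 'steak'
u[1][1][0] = 'conversation'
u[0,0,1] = 'television'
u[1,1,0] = 'conversation'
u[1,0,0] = 'maintenance'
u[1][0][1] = 'memory'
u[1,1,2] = 'understanding'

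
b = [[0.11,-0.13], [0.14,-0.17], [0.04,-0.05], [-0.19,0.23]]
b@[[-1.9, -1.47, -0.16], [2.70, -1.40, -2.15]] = [[-0.56, 0.02, 0.26], [-0.73, 0.03, 0.34], [-0.21, 0.01, 0.1], [0.98, -0.04, -0.46]]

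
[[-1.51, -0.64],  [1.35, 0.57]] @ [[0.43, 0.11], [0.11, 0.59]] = [[-0.72,-0.54], [0.64,0.48]]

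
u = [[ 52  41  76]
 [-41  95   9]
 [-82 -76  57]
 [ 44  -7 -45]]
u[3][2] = -45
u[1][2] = 9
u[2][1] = -76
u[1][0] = -41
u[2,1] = -76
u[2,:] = [-82, -76, 57]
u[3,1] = -7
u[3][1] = -7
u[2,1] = -76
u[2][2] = 57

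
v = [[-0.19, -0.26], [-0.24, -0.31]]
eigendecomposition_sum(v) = [[0.00, -0.0], [-0.00, 0.00]] + [[-0.19, -0.26], [-0.24, -0.31]]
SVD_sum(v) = [[-0.19, -0.26],[-0.24, -0.31]] + [[0.0, -0.0], [-0.0, 0.00]]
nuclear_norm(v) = 0.51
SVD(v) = [[-0.63, -0.77], [-0.77, 0.63]] @ diag([0.5072991227075849, 0.006899282579712789]) @ [[0.6,  0.8], [-0.80,  0.60]]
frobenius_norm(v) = 0.51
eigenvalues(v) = [0.01, -0.51]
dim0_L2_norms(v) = [0.31, 0.4]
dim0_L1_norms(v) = [0.43, 0.57]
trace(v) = -0.50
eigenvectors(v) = [[0.80, 0.63], [-0.60, 0.77]]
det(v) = -0.00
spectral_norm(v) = 0.51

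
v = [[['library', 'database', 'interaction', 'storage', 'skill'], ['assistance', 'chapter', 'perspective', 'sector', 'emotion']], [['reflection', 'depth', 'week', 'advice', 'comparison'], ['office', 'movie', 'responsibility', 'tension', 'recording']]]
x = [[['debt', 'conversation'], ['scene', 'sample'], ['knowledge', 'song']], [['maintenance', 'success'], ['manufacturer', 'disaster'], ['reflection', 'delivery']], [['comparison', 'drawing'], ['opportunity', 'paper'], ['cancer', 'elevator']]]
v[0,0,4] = 'skill'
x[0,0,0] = 'debt'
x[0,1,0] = 'scene'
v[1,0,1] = 'depth'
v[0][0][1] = 'database'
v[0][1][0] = 'assistance'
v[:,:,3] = [['storage', 'sector'], ['advice', 'tension']]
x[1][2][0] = 'reflection'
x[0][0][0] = 'debt'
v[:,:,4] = [['skill', 'emotion'], ['comparison', 'recording']]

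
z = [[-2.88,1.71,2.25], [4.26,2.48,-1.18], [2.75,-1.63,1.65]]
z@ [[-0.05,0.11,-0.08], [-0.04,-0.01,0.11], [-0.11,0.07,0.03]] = [[-0.17,-0.18,0.49], [-0.18,0.36,-0.1], [-0.25,0.43,-0.35]]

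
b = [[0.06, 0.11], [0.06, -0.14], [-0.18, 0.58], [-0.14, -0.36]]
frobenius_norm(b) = 0.75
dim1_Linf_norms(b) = [0.11, 0.14, 0.58, 0.36]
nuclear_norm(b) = 0.94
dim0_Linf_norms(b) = [0.18, 0.58]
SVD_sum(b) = [[-0.01,0.1], [0.02,-0.15], [-0.07,0.59], [0.04,-0.34]] + [[0.07, 0.01],  [0.04, 0.01],  [-0.11, -0.01],  [-0.18, -0.02]]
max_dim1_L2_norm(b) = 0.61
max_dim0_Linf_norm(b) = 0.58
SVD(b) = [[0.14,0.32], [-0.21,0.18], [0.84,-0.47], [-0.48,-0.80]] @ diag([0.7104148502203262, 0.22849669710179923]) @ [[-0.12, 0.99], [0.99, 0.12]]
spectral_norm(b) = 0.71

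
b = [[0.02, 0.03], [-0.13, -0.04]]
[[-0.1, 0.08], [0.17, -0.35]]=b @ [[-0.33, 2.4], [-3.18, 1.00]]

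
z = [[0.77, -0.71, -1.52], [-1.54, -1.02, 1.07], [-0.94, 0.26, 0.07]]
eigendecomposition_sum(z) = [[1.22, -0.37, -1.12], [-0.84, 0.25, 0.76], [-0.68, 0.21, 0.62]] + [[-0.18,0.08,-0.42], [0.11,-0.05,0.26], [-0.23,0.10,-0.55]] + [[-0.27, -0.41, 0.02],[-0.81, -1.23, 0.05],[-0.03, -0.04, 0.00]]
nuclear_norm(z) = 4.62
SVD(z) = [[-0.58,  -0.79,  0.19], [0.76,  -0.61,  -0.20], [0.27,  0.03,  0.96]] @ diag([2.5708520249428997, 1.348289915168411, 0.7023063224136212]) @ [[-0.73, -0.11, 0.67], [0.23, 0.89, 0.4], [-0.64, 0.45, -0.62]]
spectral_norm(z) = 2.57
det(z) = 2.43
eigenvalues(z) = [2.09, -0.77, -1.5]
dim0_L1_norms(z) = [3.25, 1.99, 2.66]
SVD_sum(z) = [[1.10, 0.17, -1.01], [-1.44, -0.22, 1.32], [-0.52, -0.08, 0.47]] + [[-0.25,-0.94,-0.43],  [-0.19,-0.73,-0.33],  [0.01,0.04,0.02]] + [[-0.09,  0.06,  -0.08],  [0.09,  -0.06,  0.09],  [-0.43,  0.30,  -0.42]]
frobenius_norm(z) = 2.99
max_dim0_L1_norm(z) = 3.25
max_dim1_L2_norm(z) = 2.13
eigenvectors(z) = [[-0.75, 0.57, -0.32], [0.51, -0.35, -0.95], [0.41, 0.74, -0.03]]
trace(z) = -0.18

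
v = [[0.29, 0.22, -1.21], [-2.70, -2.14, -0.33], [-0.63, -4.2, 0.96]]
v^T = [[0.29, -2.70, -0.63], [0.22, -2.14, -4.20], [-1.21, -0.33, 0.96]]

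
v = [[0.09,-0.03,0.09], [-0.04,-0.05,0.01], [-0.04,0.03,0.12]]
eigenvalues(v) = [(0.11+0.06j), (0.11-0.06j), (-0.06+0j)]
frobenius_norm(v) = 0.20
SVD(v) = [[-0.71, 0.68, -0.17], [-0.00, -0.25, -0.97], [-0.70, -0.69, 0.18]] @ diag([0.15264653289644423, 0.1055894989008225, 0.061236375762842014]) @ [[-0.24, 0.0, -0.97], [0.93, -0.27, -0.23], [0.27, 0.96, -0.06]]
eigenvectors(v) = [[0.79+0.00j, 0.79-0.00j, -0.25+0.00j], [-0.15+0.09j, -0.15-0.09j, (-0.96+0j)], [0.13+0.57j, (0.13-0.57j), (0.1+0j)]]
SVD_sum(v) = [[0.03, -0.0, 0.11], [0.00, -0.00, 0.0], [0.03, -0.00, 0.10]] + [[0.07, -0.02, -0.02], [-0.02, 0.01, 0.01], [-0.07, 0.02, 0.02]] + [[-0.0, -0.01, 0.00],  [-0.02, -0.06, 0.00],  [0.0, 0.01, -0.00]]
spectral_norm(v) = 0.15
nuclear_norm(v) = 0.32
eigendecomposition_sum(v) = [[(0.05+0.04j), (-0.01-0.02j), 0.04-0.07j], [-0.01-0.00j, 0.00+0.00j, 0.00+0.02j], [(-0.02+0.04j), 0.01-0.01j, (0.06+0.02j)]] + [[(0.05-0.04j),-0.01+0.02j,(0.04+0.07j)], [(-0.01+0j),0.00-0.00j,-0.02j], [-0.02-0.04j,0.01+0.01j,0.06-0.02j]] + [[(-0+0j), (-0.01-0j), 0j],[-0.01+0.00j, (-0.06-0j), (0.01+0j)],[0.00-0.00j, 0.01+0.00j, -0.00-0.00j]]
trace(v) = 0.16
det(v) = -0.00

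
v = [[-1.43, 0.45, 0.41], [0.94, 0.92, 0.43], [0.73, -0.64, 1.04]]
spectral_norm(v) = 1.91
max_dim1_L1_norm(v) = 2.41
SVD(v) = [[-0.69, 0.16, -0.7], [0.47, 0.84, -0.27], [0.55, -0.52, -0.66]] @ diag([1.9091943047139501, 1.1959352573951376, 1.131024299901218]) @ [[0.96, -0.12, 0.26], [0.15, 0.98, -0.1], [0.24, -0.13, -0.96]]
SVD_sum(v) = [[-1.27, 0.16, -0.34],  [0.87, -0.11, 0.23],  [1.00, -0.12, 0.27]] + [[0.03, 0.19, -0.02],  [0.15, 0.99, -0.1],  [-0.09, -0.61, 0.06]] + [[-0.19,0.10,0.77], [-0.07,0.04,0.3], [-0.18,0.1,0.71]]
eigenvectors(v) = [[(0.91+0j), (0.14+0.08j), (0.14-0.08j)], [-0.28+0.00j, (0.71+0j), 0.71-0.00j], [-0.31+0.00j, 0.01+0.68j, 0.01-0.68j]]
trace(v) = 0.53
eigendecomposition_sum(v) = [[-1.55+0.00j, (0.31+0j), (0.18-0j)], [0.47-0.00j, -0.09-0.00j, (-0.06+0j)], [0.52-0.00j, (-0.1-0j), -0.06+0.00j]] + [[(0.06+0.01j), (0.07+0.12j), 0.11-0.09j], [(0.24-0.11j), (0.51+0.29j), (0.24-0.57j)], [(0.1+0.22j), (-0.27+0.49j), 0.55+0.22j]] + [[0.06-0.01j, (0.07-0.12j), 0.11+0.09j],  [0.24+0.11j, 0.51-0.29j, 0.24+0.57j],  [0.10-0.22j, -0.27-0.49j, 0.55-0.22j]]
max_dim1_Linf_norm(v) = 1.43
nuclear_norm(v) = 4.24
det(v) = -2.58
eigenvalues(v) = [(-1.7+0j), (1.12+0.52j), (1.12-0.52j)]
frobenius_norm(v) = 2.52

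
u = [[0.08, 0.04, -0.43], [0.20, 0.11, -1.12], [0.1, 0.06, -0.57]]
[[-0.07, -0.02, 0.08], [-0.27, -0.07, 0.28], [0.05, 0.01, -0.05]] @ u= [[-0.00, -0.00, 0.01], [-0.01, -0.0, 0.03], [0.00, 0.00, -0.00]]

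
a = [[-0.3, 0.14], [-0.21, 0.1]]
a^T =[[-0.3, -0.21],[0.14, 0.10]]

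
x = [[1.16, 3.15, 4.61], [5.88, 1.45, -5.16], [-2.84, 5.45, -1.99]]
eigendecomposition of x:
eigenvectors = [[0.70+0.00j, (-0.01+0.46j), -0.01-0.46j], [0.68+0.00j, 0.06-0.57j, (0.06+0.57j)], [0.23+0.00j, -0.68+0.00j, (-0.68-0j)]]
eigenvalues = [(5.74+0j), (-2.56+6.48j), (-2.56-6.48j)]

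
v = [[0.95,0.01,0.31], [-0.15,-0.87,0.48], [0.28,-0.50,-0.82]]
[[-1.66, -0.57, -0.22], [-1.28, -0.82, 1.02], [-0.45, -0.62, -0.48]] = v @ [[-1.51, -0.59, -0.49], [1.31, 1.01, -0.64], [-0.77, -0.06, 0.81]]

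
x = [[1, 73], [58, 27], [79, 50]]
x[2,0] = 79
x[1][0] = 58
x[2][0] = 79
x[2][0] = 79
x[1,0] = 58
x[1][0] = 58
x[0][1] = 73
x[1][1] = 27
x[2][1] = 50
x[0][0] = 1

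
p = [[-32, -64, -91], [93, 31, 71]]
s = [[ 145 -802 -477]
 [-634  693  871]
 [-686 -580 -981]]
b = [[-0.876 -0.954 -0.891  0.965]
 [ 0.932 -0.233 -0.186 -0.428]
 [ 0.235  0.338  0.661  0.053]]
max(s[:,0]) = 145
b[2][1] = 0.338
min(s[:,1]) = -802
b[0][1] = -0.954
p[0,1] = -64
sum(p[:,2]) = -20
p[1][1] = 31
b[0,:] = [-0.876, -0.954, -0.891, 0.965]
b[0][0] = -0.876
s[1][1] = 693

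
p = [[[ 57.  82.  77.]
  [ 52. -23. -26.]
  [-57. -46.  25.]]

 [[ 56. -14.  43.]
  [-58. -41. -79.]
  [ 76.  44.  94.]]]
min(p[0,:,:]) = -57.0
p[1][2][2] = 94.0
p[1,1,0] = -58.0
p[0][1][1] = -23.0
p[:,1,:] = [[52.0, -23.0, -26.0], [-58.0, -41.0, -79.0]]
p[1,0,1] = -14.0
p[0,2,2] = 25.0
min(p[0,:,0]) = -57.0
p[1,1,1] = -41.0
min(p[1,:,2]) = -79.0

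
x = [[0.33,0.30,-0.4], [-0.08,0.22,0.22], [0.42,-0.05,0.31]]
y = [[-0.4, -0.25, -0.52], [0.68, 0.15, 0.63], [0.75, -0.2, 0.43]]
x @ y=[[-0.23, 0.04, -0.15], [0.35, 0.01, 0.27], [0.03, -0.17, -0.12]]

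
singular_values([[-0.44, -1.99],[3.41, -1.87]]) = [3.94, 1.93]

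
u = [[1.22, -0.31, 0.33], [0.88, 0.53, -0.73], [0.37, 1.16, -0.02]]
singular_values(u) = [1.67, 1.24, 0.66]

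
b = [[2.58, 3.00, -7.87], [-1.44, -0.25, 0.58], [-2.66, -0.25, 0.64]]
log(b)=[[1.47+1.17j, 0.25-1.11j, (-0.69+2.93j)], [-0.30+0.57j, -4.60+3.47j, (3.03-0.85j)], [(-0.3+1.01j), (-2.24+0.57j), (2.43+1.65j)]]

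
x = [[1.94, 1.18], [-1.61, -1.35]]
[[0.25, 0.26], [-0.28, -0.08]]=x @ [[0.02, 0.36],[0.18, -0.37]]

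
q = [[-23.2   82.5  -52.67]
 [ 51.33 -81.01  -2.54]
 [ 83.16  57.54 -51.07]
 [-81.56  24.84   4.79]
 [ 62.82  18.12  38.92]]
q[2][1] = 57.54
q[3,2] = 4.79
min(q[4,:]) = 18.12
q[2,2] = -51.07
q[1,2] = -2.54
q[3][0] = -81.56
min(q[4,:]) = 18.12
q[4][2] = 38.92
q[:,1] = [82.5, -81.01, 57.54, 24.84, 18.12]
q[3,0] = -81.56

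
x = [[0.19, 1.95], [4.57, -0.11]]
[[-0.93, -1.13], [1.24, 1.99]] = x @ [[0.26, 0.42], [-0.5, -0.62]]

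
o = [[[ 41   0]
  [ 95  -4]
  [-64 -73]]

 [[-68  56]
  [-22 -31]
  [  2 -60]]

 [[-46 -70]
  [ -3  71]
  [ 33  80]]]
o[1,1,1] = -31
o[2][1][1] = 71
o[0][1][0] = 95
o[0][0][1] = 0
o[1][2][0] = 2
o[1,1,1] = -31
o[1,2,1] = -60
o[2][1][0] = -3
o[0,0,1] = 0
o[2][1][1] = 71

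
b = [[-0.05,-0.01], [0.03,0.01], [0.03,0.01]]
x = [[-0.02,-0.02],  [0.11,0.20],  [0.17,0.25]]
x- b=[[0.03,  -0.01], [0.08,  0.19], [0.14,  0.24]]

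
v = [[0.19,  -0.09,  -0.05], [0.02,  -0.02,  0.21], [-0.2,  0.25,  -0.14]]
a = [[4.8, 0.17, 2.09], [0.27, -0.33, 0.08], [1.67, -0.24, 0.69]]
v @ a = [[0.8, 0.07, 0.36], [0.44, -0.04, 0.19], [-1.13, -0.08, -0.49]]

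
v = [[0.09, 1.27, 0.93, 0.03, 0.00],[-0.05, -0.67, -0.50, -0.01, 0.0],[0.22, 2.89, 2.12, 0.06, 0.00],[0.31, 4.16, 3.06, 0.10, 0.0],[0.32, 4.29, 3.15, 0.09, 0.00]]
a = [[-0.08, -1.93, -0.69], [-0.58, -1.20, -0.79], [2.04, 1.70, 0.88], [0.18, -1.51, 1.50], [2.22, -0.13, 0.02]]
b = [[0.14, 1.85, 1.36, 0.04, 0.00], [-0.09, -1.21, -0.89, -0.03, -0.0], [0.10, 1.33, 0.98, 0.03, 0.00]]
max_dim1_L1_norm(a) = 4.62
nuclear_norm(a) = 8.08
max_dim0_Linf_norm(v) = 4.29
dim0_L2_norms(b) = [0.19, 2.58, 1.9, 0.06, 0.0]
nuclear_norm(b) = 3.21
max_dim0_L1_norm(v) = 13.28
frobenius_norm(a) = 4.89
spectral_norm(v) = 8.44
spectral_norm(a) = 3.81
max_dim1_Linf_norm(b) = 1.85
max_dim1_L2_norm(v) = 5.33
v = a @ b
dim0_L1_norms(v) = [0.99, 13.28, 9.76, 0.29, 0.0]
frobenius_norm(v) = 8.44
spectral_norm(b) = 3.21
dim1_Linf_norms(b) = [1.85, 1.21, 1.33]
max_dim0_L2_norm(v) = 6.79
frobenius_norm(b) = 3.21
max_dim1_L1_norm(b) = 3.39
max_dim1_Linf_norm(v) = 4.29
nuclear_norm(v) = 8.47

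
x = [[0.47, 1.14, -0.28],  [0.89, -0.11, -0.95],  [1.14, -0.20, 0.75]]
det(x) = -2.11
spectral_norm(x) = 1.55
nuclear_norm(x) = 3.90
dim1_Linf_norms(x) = [1.14, 0.95, 1.14]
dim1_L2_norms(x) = [1.26, 1.31, 1.38]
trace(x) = 1.11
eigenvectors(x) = [[(-0.49+0j), -0.20-0.54j, -0.20+0.54j], [0.78+0.00j, 0.09-0.45j, (0.09+0.45j)], [(0.38+0j), (-0.68+0j), -0.68-0.00j]]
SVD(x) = [[-0.53,  0.49,  0.69], [-0.67,  0.27,  -0.70], [-0.53,  -0.83,  0.19]] @ diag([1.5510916361847977, 1.318503883387382, 1.0311945721588927]) @ [[-0.93, -0.27, 0.25], [-0.36, 0.53, -0.77], [-0.08, 0.8, 0.59]]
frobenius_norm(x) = 2.28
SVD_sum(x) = [[0.76,0.22,-0.20], [0.96,0.28,-0.25], [0.77,0.22,-0.2]] + [[-0.23, 0.35, -0.50],[-0.13, 0.19, -0.27],[0.39, -0.58, 0.84]] + [[-0.06, 0.57, 0.42], [0.06, -0.58, -0.42], [-0.02, 0.16, 0.11]]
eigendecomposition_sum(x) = [[-0.34+0.00j, 0.42+0.00j, 0.16-0.00j], [(0.55-0j), -0.66-0.00j, (-0.25+0j)], [(0.27-0j), -0.32-0.00j, (-0.12+0j)]] + [[0.41+0.25j, 0.36-0.08j, -0.22+0.48j], [(0.17+0.34j), (0.28+0.1j), (-0.35+0.23j)], [(0.44-0.34j), (0.06-0.43j), 0.44+0.44j]] + [[(0.41-0.25j), (0.36+0.08j), (-0.22-0.48j)], [(0.17-0.34j), (0.28-0.1j), (-0.35-0.23j)], [(0.44+0.34j), (0.06+0.43j), 0.44-0.44j]]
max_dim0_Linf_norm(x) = 1.14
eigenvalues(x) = [(-1.13+0j), (1.12+0.78j), (1.12-0.78j)]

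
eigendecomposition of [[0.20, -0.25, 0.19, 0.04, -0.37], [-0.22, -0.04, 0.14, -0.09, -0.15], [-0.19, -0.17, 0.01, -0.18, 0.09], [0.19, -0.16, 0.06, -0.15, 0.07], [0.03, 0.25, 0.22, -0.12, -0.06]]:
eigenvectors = [[0.73+0.00j,0.23+0.48j,(0.23-0.48j),(0.1+0j),-0.20+0.00j], [(-0.37+0j),0.01+0.50j,(0.01-0.5j),(0.19+0j),(-0.1+0j)], [-0.36+0.00j,(-0.31+0.17j),-0.31-0.17j,(-0.65+0j),0.51+0.00j], [(0.26+0j),(0.05-0.18j),(0.05+0.18j),(-0.56+0j),(0.79+0j)], [-0.37+0.00j,(0.55+0j),0.55-0.00j,-0.47+0.00j,(0.24+0j)]]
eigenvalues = [(0.44+0j), (-0.18+0.36j), (-0.18-0.36j), (-0+0j), (-0.12+0j)]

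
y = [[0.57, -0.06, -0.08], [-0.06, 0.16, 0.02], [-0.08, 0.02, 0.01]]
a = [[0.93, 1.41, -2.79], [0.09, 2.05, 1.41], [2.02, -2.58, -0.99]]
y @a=[[0.36, 0.89, -1.6], [-0.00, 0.19, 0.37], [-0.05, -0.1, 0.24]]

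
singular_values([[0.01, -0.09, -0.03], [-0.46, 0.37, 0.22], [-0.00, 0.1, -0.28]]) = [0.64, 0.29, 0.06]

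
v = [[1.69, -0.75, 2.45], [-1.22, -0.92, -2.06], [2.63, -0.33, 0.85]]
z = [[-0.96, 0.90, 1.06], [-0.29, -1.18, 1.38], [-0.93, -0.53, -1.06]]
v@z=[[-3.68, 1.11, -1.84],  [3.35, 1.08, -0.38],  [-3.22, 2.31, 1.43]]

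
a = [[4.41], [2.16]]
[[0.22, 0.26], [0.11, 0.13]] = a @ [[0.05, 0.06]]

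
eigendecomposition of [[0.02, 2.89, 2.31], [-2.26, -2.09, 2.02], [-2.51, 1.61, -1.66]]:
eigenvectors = [[-0.72+0.00j, (-0.72-0j), 0.12+0.00j], [-0.01-0.48j, (-0.01+0.48j), (-0.71+0j)], [(0.02-0.5j), 0.02+0.50j, 0.70+0.00j]]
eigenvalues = [(-0.01+3.52j), (-0.01-3.52j), (-3.71+0j)]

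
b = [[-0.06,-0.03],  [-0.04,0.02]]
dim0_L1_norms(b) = [0.1, 0.05]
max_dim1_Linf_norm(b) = 0.06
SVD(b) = [[-0.89, -0.46], [-0.46, 0.89]] @ diag([0.07376625719176154, 0.03253520093558494]) @ [[0.97,0.23], [-0.23,0.97]]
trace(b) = -0.04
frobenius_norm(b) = 0.08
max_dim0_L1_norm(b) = 0.1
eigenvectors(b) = [[-0.92, 0.31], [-0.40, -0.95]]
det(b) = -0.00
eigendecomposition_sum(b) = [[-0.06, -0.02], [-0.03, -0.01]] + [[0.0, -0.01], [-0.01, 0.03]]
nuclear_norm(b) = 0.11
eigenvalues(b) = [-0.07, 0.03]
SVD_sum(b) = [[-0.06, -0.02],[-0.03, -0.01]] + [[0.00, -0.01],[-0.01, 0.03]]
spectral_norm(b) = 0.07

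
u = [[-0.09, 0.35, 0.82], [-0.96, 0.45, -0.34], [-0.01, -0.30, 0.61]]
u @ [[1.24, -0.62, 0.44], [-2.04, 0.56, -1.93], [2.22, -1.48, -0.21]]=[[0.99, -0.96, -0.89],[-2.86, 1.35, -1.22],[1.95, -1.06, 0.45]]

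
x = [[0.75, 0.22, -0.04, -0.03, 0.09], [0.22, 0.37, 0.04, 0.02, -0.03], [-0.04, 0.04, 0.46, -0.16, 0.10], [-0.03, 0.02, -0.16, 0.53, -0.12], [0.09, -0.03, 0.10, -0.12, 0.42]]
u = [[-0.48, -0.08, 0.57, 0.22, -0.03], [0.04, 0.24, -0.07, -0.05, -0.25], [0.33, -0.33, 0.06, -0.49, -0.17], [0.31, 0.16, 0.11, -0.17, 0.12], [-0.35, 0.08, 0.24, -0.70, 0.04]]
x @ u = [[-0.41, 0.01, 0.43, 0.12, -0.07], [-0.06, 0.06, 0.10, 0.03, -0.1], [0.09, -0.16, 0.01, -0.28, -0.1], [0.17, 0.14, 0.0, 0.06, 0.08], [-0.20, -0.03, 0.15, -0.3, -0.01]]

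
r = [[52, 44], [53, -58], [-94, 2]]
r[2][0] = -94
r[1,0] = 53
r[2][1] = 2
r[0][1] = 44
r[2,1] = 2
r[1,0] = 53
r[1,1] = -58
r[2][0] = -94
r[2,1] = 2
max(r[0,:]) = 52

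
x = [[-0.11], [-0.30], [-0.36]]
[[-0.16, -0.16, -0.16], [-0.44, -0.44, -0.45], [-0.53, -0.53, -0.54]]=x @ [[1.46,1.46,1.5]]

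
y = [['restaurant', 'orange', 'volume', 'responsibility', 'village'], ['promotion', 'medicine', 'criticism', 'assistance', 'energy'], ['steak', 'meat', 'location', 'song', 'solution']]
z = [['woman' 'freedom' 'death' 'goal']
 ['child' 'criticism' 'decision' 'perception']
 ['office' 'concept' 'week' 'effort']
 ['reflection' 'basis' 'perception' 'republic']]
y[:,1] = ['orange', 'medicine', 'meat']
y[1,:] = ['promotion', 'medicine', 'criticism', 'assistance', 'energy']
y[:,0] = ['restaurant', 'promotion', 'steak']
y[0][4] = 'village'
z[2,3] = 'effort'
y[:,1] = ['orange', 'medicine', 'meat']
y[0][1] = 'orange'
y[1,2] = 'criticism'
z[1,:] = ['child', 'criticism', 'decision', 'perception']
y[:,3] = ['responsibility', 'assistance', 'song']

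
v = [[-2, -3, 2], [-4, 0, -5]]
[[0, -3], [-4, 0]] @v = [[12, 0, 15], [8, 12, -8]]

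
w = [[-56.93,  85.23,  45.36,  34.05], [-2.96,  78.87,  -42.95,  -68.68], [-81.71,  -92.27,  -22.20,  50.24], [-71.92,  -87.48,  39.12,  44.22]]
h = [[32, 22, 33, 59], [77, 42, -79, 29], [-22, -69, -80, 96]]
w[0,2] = 45.36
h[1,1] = 42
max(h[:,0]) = 77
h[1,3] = 29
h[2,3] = 96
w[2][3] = 50.24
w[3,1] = -87.48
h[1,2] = -79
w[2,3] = 50.24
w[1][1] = 78.87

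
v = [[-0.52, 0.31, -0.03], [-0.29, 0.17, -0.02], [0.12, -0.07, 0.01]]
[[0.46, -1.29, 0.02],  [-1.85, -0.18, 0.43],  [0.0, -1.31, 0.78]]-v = [[0.98, -1.60, 0.05],  [-1.56, -0.35, 0.45],  [-0.12, -1.24, 0.77]]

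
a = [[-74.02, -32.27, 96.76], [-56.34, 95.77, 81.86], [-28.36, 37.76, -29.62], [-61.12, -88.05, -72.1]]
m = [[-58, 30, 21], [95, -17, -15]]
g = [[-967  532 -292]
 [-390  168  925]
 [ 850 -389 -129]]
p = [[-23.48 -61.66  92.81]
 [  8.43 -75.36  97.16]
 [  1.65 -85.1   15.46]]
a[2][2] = -29.62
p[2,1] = -85.1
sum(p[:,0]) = -13.4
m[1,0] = 95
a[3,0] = -61.12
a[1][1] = 95.77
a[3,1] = -88.05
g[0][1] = 532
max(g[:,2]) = 925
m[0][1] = 30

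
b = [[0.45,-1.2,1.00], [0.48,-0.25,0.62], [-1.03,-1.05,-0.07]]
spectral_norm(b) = 1.85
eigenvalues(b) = [1.46j, -1.46j, (0.12+0j)]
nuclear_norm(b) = 3.38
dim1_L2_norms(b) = [1.63, 0.82, 1.47]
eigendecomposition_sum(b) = [[0.20+0.48j, -0.56+0.44j, (0.51+0.12j)], [(0.26+0.19j), (-0.15+0.4j), (0.3-0.1j)], [-0.49+0.30j, -0.57-0.54j, -0.05+0.58j]] + [[(0.2-0.48j), (-0.56-0.44j), (0.51-0.12j)], [0.26-0.19j, (-0.15-0.4j), 0.30+0.10j], [(-0.49-0.3j), -0.57+0.54j, (-0.05-0.58j)]] + [[0.04-0.00j, -0.07-0.00j, (-0.02+0j)], [(-0.03+0j), 0.06+0.00j, (0.02-0j)], [-0.05+0.00j, (0.09+0j), (0.03-0j)]]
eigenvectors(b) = [[(0.1-0.62j), (0.1+0.62j), -0.57+0.00j],[-0.14-0.35j, -0.14+0.35j, (0.43+0j)],[(0.69+0j), 0.69-0.00j, 0.70+0.00j]]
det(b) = 0.27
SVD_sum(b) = [[0.08,-1.31,0.86], [0.03,-0.48,0.31], [0.04,-0.66,0.43]] + [[0.35, 0.13, 0.17],[0.5, 0.19, 0.24],[-1.06, -0.4, -0.52]] + [[0.02, -0.02, -0.03], [-0.05, 0.04, 0.06], [-0.01, 0.01, 0.02]]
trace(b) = 0.13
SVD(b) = [[-0.85, 0.29, 0.44],[-0.31, 0.41, -0.86],[-0.43, -0.87, -0.26]] @ diag([1.8492219831822219, 1.434739459365792, 0.10000370320325104]) @ [[-0.05, 0.84, -0.55], [0.85, 0.32, 0.42], [0.53, -0.44, -0.73]]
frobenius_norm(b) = 2.34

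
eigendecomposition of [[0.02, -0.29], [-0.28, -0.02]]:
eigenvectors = [[0.74, 0.69], [-0.68, 0.73]]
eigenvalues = [0.29, -0.29]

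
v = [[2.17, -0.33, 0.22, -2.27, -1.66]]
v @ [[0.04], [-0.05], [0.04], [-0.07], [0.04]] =[[0.20]]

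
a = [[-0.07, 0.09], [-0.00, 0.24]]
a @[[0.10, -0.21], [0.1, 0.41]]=[[0.00,0.05],[0.02,0.10]]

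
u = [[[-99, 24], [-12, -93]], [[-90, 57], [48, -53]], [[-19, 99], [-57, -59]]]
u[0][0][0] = -99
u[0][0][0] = -99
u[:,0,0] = [-99, -90, -19]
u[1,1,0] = 48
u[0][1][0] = -12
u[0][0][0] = -99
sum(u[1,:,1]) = 4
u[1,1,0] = 48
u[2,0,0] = -19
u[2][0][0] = -19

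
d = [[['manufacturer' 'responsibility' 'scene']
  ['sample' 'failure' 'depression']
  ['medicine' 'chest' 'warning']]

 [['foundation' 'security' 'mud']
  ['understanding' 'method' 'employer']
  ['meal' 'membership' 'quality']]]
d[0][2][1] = 'chest'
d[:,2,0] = ['medicine', 'meal']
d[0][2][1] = 'chest'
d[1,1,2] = 'employer'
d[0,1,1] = 'failure'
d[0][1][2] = 'depression'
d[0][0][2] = 'scene'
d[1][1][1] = 'method'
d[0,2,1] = 'chest'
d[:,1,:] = [['sample', 'failure', 'depression'], ['understanding', 'method', 'employer']]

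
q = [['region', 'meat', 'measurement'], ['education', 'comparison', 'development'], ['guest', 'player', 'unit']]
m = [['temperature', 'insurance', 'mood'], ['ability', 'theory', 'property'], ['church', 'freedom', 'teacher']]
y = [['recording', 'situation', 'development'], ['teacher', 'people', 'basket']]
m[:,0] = ['temperature', 'ability', 'church']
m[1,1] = 'theory'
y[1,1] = 'people'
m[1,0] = 'ability'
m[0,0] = 'temperature'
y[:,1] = ['situation', 'people']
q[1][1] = 'comparison'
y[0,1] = 'situation'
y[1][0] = 'teacher'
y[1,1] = 'people'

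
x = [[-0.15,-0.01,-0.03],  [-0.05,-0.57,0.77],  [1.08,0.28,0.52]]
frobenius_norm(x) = 1.57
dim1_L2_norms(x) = [0.15, 0.96, 1.23]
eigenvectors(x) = [[-0.04, -0.45, 0.01], [0.53, 0.77, 0.98], [0.84, 0.44, -0.22]]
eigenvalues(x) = [0.65, -0.1, -0.74]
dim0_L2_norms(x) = [1.09, 0.64, 0.93]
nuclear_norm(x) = 2.24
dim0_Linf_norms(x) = [1.08, 0.57, 0.77]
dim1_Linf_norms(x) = [0.15, 0.77, 1.08]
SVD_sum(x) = [[-0.12, -0.01, -0.08], [0.28, 0.03, 0.19], [0.99, 0.11, 0.68]] + [[-0.02, -0.03, 0.03], [-0.33, -0.60, 0.58], [0.09, 0.17, -0.16]] + [[-0.02, 0.03, 0.02],[0.00, -0.00, -0.00],[-0.00, 0.00, 0.00]]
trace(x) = -0.20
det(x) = 0.05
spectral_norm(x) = 1.26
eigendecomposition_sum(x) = [[-0.04, -0.01, -0.03], [0.51, 0.08, 0.38], [0.81, 0.13, 0.6]] + [[-0.11, -0.0, -0.0], [0.19, 0.0, 0.01], [0.11, 0.00, 0.0]] + [[-0.00, -0.0, 0.0], [-0.75, -0.65, 0.38], [0.17, 0.15, -0.09]]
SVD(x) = [[-0.11,  -0.05,  0.99],  [0.27,  -0.96,  -0.01],  [0.96,  0.27,  0.12]] @ diag([1.2604882117452785, 0.9318501157537861, 0.042718026883810635]) @ [[0.82, 0.09, 0.56], [0.37, 0.67, -0.65], [-0.44, 0.74, 0.52]]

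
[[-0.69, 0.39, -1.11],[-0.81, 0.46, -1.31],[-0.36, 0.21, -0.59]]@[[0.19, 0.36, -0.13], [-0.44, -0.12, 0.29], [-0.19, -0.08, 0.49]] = [[-0.09, -0.21, -0.34], [-0.11, -0.24, -0.4], [-0.05, -0.11, -0.18]]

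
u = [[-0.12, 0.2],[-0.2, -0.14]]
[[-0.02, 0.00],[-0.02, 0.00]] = u@[[0.1, -0.02], [-0.02, 0.00]]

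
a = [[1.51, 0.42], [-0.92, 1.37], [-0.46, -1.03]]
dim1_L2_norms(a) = [1.57, 1.65, 1.13]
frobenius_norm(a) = 2.54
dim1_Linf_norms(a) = [1.51, 1.37, 1.03]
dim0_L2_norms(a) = [1.83, 1.76]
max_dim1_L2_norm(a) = 1.65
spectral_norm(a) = 1.85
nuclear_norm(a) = 3.59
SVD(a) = [[-0.63, -0.61], [0.78, -0.46], [-0.03, 0.65]] @ diag([1.8480393246852769, 1.7427135893246444]) @ [[-0.89, 0.45], [-0.45, -0.89]]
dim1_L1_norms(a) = [1.93, 2.29, 1.49]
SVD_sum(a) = [[1.03, -0.52],[-1.28, 0.65],[0.05, -0.02]] + [[0.48, 0.94], [0.36, 0.72], [-0.51, -1.01]]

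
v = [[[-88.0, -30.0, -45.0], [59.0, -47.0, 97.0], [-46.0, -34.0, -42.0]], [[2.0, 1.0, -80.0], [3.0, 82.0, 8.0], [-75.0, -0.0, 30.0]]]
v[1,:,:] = [[2.0, 1.0, -80.0], [3.0, 82.0, 8.0], [-75.0, -0.0, 30.0]]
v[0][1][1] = -47.0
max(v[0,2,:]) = -34.0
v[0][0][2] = -45.0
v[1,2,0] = -75.0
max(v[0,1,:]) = 97.0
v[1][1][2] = 8.0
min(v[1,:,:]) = -80.0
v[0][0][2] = -45.0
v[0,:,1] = [-30.0, -47.0, -34.0]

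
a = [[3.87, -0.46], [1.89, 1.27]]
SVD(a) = [[-0.89, -0.45],[-0.45, 0.89]] @ diag([4.309519710923677, 1.3422145361902122]) @ [[-1.0, -0.04], [-0.04, 1.0]]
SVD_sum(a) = [[3.85, 0.14], [1.93, 0.07]] + [[0.02, -0.6], [-0.04, 1.20]]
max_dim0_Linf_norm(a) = 3.87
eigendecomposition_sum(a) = [[4.23, -0.88], [3.63, -0.76]] + [[-0.36, 0.42], [-1.74, 2.03]]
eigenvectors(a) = [[0.76, 0.2], [0.65, 0.98]]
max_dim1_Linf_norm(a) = 3.87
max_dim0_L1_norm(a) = 5.76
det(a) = 5.78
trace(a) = 5.14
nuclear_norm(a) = 5.65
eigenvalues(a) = [3.48, 1.66]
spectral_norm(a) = 4.31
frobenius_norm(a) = 4.51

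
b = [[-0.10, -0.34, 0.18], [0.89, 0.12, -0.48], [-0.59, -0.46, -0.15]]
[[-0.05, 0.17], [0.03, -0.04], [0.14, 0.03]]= b @ [[-0.15, 0.18],[-0.0, -0.39],[-0.34, 0.31]]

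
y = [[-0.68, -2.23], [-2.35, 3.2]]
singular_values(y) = [4.26, 1.74]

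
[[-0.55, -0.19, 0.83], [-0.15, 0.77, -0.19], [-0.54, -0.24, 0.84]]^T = [[-0.55, -0.15, -0.54],  [-0.19, 0.77, -0.24],  [0.83, -0.19, 0.84]]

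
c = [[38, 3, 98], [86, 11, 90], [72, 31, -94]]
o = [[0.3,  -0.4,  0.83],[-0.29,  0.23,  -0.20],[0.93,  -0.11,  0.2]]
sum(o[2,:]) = 1.0130000000000001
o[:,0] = [0.304, -0.29, 0.929]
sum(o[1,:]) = -0.26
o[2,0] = 0.929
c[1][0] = 86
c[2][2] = -94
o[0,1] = -0.399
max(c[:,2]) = 98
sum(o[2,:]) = 1.0130000000000001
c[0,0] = 38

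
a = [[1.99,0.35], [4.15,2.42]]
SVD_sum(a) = [[1.71, 0.89],  [4.26, 2.20]] + [[0.28, -0.54], [-0.11, 0.22]]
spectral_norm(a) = 5.17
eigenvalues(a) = [0.98, 3.43]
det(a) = 3.36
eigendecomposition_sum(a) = [[0.58, -0.14], [-1.66, 0.40]] + [[1.41, 0.49],[5.81, 2.02]]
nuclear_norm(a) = 5.82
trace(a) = 4.41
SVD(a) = [[-0.37, -0.93], [-0.93, 0.37]] @ diag([5.170923200598366, 0.6504254403954035]) @ [[-0.89, -0.46], [-0.46, 0.89]]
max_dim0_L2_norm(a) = 4.6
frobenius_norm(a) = 5.21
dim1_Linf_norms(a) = [1.99, 4.15]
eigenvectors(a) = [[-0.33, -0.24], [0.94, -0.97]]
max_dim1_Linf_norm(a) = 4.15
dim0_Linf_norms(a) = [4.15, 2.42]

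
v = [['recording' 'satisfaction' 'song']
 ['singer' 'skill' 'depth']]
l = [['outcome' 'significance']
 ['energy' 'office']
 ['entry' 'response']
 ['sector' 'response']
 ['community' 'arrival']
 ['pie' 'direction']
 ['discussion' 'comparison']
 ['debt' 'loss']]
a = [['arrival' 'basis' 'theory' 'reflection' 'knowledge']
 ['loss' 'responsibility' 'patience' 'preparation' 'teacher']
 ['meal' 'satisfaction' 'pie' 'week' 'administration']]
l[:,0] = ['outcome', 'energy', 'entry', 'sector', 'community', 'pie', 'discussion', 'debt']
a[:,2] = ['theory', 'patience', 'pie']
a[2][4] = 'administration'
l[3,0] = 'sector'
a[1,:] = ['loss', 'responsibility', 'patience', 'preparation', 'teacher']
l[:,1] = ['significance', 'office', 'response', 'response', 'arrival', 'direction', 'comparison', 'loss']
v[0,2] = 'song'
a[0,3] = 'reflection'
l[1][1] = 'office'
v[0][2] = 'song'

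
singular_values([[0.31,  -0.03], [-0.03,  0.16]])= [0.32, 0.15]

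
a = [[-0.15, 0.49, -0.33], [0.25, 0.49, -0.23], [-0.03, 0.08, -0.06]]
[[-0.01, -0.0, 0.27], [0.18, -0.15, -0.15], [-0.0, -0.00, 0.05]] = a @ [[0.55, -0.42, -1.07], [-0.05, 0.03, 0.27], [-0.29, 0.25, 0.06]]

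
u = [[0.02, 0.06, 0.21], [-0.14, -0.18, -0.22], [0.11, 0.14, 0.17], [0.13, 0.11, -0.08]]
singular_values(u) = [0.45, 0.21, 0.0]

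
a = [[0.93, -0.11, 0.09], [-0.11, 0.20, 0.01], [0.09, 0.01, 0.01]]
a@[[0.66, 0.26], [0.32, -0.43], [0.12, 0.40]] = [[0.59, 0.33], [-0.01, -0.11], [0.06, 0.02]]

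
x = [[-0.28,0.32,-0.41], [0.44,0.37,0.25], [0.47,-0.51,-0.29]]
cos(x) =[[0.98, -0.12, -0.16], [-0.07, 0.93, 0.08], [0.25, -0.06, 1.11]]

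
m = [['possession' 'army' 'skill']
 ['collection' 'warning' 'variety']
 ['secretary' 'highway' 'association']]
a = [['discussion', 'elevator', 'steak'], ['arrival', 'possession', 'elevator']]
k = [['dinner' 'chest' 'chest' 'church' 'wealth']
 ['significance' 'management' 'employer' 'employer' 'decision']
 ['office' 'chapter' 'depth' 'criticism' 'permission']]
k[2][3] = 'criticism'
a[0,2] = 'steak'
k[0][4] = 'wealth'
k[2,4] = 'permission'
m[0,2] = 'skill'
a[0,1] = 'elevator'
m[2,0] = 'secretary'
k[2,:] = ['office', 'chapter', 'depth', 'criticism', 'permission']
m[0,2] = 'skill'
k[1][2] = 'employer'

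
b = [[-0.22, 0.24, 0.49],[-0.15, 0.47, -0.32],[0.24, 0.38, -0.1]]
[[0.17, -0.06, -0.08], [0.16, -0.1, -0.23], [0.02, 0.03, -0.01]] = b@[[-0.33,0.29,0.43],  [0.28,-0.09,-0.26],  [0.07,0.06,0.15]]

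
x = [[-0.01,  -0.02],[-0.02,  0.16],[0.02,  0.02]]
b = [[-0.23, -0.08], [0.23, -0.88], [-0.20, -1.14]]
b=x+[[-0.22, -0.06],[0.25, -1.04],[-0.22, -1.16]]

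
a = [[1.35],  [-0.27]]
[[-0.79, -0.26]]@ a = [[-1.0]]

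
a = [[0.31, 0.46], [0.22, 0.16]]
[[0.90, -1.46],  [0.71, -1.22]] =a @ [[3.56, -6.31], [-0.45, 1.08]]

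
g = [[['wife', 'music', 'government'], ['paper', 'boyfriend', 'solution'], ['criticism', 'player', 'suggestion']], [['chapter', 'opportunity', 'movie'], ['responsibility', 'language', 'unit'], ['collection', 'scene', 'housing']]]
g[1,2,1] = 'scene'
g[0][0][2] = 'government'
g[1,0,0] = 'chapter'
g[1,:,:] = [['chapter', 'opportunity', 'movie'], ['responsibility', 'language', 'unit'], ['collection', 'scene', 'housing']]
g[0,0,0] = 'wife'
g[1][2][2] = 'housing'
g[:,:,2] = [['government', 'solution', 'suggestion'], ['movie', 'unit', 'housing']]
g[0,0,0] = 'wife'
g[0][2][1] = 'player'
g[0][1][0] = 'paper'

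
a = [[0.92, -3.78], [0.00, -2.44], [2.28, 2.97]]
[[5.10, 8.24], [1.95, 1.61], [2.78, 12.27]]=a @ [[2.26, 6.24], [-0.80, -0.66]]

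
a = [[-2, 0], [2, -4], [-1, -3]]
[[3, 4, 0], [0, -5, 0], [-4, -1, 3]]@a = [[2, -16], [-10, 20], [3, -5]]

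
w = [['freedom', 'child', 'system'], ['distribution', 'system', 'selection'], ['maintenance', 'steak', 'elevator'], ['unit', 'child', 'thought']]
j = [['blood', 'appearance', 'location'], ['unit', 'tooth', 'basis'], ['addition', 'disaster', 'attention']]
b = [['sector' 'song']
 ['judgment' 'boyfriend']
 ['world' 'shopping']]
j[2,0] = 'addition'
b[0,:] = ['sector', 'song']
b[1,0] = 'judgment'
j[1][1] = 'tooth'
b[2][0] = 'world'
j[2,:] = ['addition', 'disaster', 'attention']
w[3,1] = 'child'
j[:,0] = ['blood', 'unit', 'addition']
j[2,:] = ['addition', 'disaster', 'attention']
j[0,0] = 'blood'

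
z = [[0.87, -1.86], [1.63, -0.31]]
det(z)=2.762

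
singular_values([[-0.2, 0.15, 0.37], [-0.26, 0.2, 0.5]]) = [0.75, 0.01]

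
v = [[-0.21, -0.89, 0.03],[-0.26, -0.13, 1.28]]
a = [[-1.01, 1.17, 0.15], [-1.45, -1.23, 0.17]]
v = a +[[0.8, -2.06, -0.12], [1.19, 1.1, 1.11]]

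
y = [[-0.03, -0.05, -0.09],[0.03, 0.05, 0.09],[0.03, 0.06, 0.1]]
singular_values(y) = [0.19, 0.0, 0.0]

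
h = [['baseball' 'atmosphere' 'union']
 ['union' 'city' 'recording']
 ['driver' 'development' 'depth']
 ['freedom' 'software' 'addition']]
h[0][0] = 'baseball'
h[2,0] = 'driver'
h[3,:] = ['freedom', 'software', 'addition']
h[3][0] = 'freedom'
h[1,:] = ['union', 'city', 'recording']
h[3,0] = 'freedom'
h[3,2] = 'addition'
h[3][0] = 'freedom'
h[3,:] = ['freedom', 'software', 'addition']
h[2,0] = 'driver'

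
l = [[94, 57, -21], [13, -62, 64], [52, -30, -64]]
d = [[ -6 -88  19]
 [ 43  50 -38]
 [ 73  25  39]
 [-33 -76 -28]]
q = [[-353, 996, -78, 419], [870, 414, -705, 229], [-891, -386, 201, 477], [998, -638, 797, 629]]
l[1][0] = 13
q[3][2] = 797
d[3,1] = -76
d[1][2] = -38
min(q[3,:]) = -638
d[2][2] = 39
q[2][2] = 201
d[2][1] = 25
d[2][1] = 25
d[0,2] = 19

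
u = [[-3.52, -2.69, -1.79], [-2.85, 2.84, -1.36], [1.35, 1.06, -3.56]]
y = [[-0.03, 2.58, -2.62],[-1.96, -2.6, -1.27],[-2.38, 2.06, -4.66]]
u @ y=[[9.64, -5.78, 20.98], [-2.24, -17.54, 10.2], [6.35, -6.61, 11.71]]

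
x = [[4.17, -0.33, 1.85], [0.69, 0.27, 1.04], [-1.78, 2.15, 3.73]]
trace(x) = 8.17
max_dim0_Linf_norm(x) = 4.17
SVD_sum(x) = [[2.51, -1.18, -1.08],[0.08, -0.04, -0.04],[-3.13, 1.46, 1.35]] + [[1.66,0.85,2.93], [0.61,0.31,1.08], [1.35,0.69,2.38]] + [[0.00, 0.00, -0.0], [-0.0, -0.00, 0.0], [0.0, 0.0, -0.0]]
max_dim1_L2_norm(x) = 4.66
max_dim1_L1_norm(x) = 7.66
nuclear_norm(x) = 9.41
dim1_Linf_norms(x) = [4.17, 1.04, 3.73]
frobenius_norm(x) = 6.65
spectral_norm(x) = 4.75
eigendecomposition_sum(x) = [[(2.08+1.05j), (-0.16-1.27j), 0.92-2.22j], [(0.34+0.53j), (0.14-0.32j), (0.52-0.39j)], [(-0.89+1.75j), 1.07-0.13j, (1.87+0.79j)]] + [[2.08-1.05j, -0.16+1.27j, 0.92+2.22j], [0.34-0.53j, (0.14+0.32j), 0.52+0.39j], [(-0.89-1.75j), (1.07+0.13j), 1.87-0.79j]] + [[0j, (-0+0j), 0.00-0.00j],  [0j, -0.00+0.00j, -0j],  [-0.00-0.00j, -0j, (-0+0j)]]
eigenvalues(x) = [(4.09+1.51j), (4.09-1.51j), (-0+0j)]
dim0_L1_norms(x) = [6.64, 2.75, 6.62]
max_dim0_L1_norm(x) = 6.64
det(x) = -0.03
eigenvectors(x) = [[0.75+0.00j,  (0.75-0j),  0.24+0.00j], [0.18+0.10j,  0.18-0.10j,  (0.89+0j)], [(-0+0.63j),  -0.00-0.63j,  (-0.39+0j)]]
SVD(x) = [[-0.63, -0.75, 0.23],[-0.02, -0.27, -0.96],[0.78, -0.61, 0.16]] @ diag([4.754790383359159, 4.652597820904214, 0.0013882480413100044]) @ [[-0.84, 0.39, 0.36], [-0.48, -0.24, -0.84], [0.24, 0.89, -0.39]]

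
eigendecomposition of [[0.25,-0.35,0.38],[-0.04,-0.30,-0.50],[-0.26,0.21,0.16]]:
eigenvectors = [[(0.74+0j), 0.74-0.00j, -0.57+0.00j], [(-0.15-0.37j), (-0.15+0.37j), (-0.82+0j)], [(-0.23+0.5j), (-0.23-0.5j), 0.06+0.00j]]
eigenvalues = [(0.2+0.43j), (0.2-0.43j), (-0.29+0j)]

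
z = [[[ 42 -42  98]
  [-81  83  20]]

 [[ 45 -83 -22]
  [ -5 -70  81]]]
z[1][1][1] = -70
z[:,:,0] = [[42, -81], [45, -5]]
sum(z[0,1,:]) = 22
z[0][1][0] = -81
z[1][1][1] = -70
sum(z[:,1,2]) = 101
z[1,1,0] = -5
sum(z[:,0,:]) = 38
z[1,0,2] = -22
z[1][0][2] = -22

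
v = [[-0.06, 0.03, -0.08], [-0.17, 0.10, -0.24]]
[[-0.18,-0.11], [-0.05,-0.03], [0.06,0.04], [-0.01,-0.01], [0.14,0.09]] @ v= [[0.03, -0.02, 0.04], [0.01, -0.00, 0.01], [-0.01, 0.01, -0.01], [0.00, -0.0, 0.00], [-0.02, 0.01, -0.03]]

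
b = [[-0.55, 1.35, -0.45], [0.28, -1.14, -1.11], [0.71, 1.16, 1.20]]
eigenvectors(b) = [[-0.82+0.00j, (-0.17+0.54j), -0.17-0.54j], [0.57+0.00j, (-0.32+0.29j), (-0.32-0.29j)], [(-0.03+0j), (0.7+0j), (0.7-0j)]]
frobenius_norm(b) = 2.87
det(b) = -1.98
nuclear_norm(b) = 4.42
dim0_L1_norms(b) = [1.54, 3.65, 2.76]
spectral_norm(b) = 2.43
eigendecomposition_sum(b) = [[(-0.66-0j), 1.23-0.00j, 0.40-0.00j], [(0.46+0j), (-0.85+0j), -0.27+0.00j], [(-0.02-0j), 0.04-0.00j, (0.01-0j)]] + [[0.06+0.33j, (0.06+0.5j), -0.42+0.37j],[-0.09+0.24j, -0.15+0.35j, -0.42+0.09j],[(0.37-0.19j), 0.56-0.25j, 0.59+0.36j]] + [[0.06-0.33j, (0.06-0.5j), -0.42-0.37j], [(-0.09-0.24j), (-0.15-0.35j), (-0.42-0.09j)], [0.37+0.19j, 0.56+0.25j, (0.59-0.36j)]]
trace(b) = -0.49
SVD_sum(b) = [[0.04,0.67,0.47], [-0.08,-1.27,-0.89], [0.09,1.37,0.96]] + [[-0.72, 0.63, -0.84], [-0.0, 0.00, -0.01], [0.35, -0.31, 0.41]] + [[0.13, 0.05, -0.08], [0.36, 0.13, -0.22], [0.27, 0.1, -0.16]]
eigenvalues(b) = [(-1.49+0j), (0.5+1.04j), (0.5-1.04j)]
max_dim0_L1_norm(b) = 3.65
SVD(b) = [[0.34, 0.90, 0.28],[-0.64, 0.01, 0.77],[0.69, -0.44, 0.58]] @ diag([2.4255151092646923, 1.4183369606263228, 0.5766252863428506]) @ [[0.05, 0.82, 0.57], [-0.57, 0.5, -0.66], [0.82, 0.29, -0.49]]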